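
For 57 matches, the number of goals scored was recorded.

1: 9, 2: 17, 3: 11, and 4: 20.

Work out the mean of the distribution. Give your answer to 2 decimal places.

Values: 1, 2, 3, 4
Σfx = 9×1 + 17×2 + 11×3 + 20×4 = 156
n = Σf = 57
Mean = 156 / 57 = 2.7368

2.74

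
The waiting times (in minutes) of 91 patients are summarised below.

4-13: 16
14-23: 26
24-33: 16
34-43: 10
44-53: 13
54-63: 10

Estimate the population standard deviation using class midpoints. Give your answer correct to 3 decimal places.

Midpoints: 8.5, 18.5, 28.5, 38.5, 48.5, 58.5
n = 91, Σfm = 2673.5, mean = 29.3791
Σfm² = 102674.75
Σf(m − x̄)² = Σfm² − (Σfm)²/n = 102674.75 − 2673.5²/91 = 24129.6703
Population variance = 24129.6703 / 91 = 265.1612
Standard deviation = √265.1612 = 16.2838

16.284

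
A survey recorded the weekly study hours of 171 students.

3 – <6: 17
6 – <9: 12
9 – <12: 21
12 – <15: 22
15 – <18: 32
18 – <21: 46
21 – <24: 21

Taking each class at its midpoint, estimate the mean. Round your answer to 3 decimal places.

15.096

Midpoints: 4.5, 7.5, 10.5, 13.5, 16.5, 19.5, 22.5
Σfm = 17×4.5 + 12×7.5 + 21×10.5 + 22×13.5 + 32×16.5 + 46×19.5 + 21×22.5 = 2581.5
n = Σf = 171
Mean = 2581.5 / 171 = 15.0965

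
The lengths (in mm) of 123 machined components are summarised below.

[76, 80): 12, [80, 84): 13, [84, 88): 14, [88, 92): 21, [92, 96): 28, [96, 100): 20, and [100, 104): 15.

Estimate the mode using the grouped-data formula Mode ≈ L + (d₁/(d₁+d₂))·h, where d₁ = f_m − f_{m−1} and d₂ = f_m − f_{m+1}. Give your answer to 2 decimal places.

93.87

Modal class: [92, 96) (highest frequency 28).
d₁ = 28 − 21 = 7, d₂ = 28 − 20 = 8
Mode ≈ 92 + (7/(7+8)) × 4 = 92 + 1.8667 = 93.8667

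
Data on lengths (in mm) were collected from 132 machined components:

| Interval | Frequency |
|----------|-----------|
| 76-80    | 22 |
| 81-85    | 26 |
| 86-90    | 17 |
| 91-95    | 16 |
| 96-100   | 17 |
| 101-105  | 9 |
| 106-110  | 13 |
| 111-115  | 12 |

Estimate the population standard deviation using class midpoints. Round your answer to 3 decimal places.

11.346

Midpoints: 78, 83, 88, 93, 98, 103, 108, 113
n = 132, Σfm = 12211, mean = 92.5076
Σfm² = 1146603
Σf(m − x̄)² = Σfm² − (Σfm)²/n = 1146603 − 12211²/132 = 16992.9924
Population variance = 16992.9924 / 132 = 128.7348
Standard deviation = √128.7348 = 11.3461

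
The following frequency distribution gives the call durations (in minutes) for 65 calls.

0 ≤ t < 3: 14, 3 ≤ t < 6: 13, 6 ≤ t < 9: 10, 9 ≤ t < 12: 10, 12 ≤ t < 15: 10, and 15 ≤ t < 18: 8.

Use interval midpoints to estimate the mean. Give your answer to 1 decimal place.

8.1

Midpoints: 1.5, 4.5, 7.5, 10.5, 13.5, 16.5
Σfm = 14×1.5 + 13×4.5 + 10×7.5 + 10×10.5 + 10×13.5 + 8×16.5 = 526.5
n = Σf = 65
Mean = 526.5 / 65 = 8.1000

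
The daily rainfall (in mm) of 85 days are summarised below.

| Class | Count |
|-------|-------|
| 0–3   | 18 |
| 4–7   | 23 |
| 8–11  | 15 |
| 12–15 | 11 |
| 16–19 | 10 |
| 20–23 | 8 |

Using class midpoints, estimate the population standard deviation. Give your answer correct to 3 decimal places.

Midpoints: 1.5, 5.5, 9.5, 13.5, 17.5, 21.5
n = 85, Σfm = 791.5, mean = 9.3118
Σfm² = 10855.25
Σf(m − x̄)² = Σfm² − (Σfm)²/n = 10855.25 − 791.5²/85 = 3484.9882
Population variance = 3484.9882 / 85 = 40.9999
Standard deviation = √40.9999 = 6.4031

6.403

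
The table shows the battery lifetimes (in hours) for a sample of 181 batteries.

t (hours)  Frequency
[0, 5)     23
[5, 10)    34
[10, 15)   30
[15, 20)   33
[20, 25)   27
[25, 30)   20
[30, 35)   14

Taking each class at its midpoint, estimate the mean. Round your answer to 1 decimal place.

Midpoints: 2.5, 7.5, 12.5, 17.5, 22.5, 27.5, 32.5
Σfm = 23×2.5 + 34×7.5 + 30×12.5 + 33×17.5 + 27×22.5 + 20×27.5 + 14×32.5 = 2877.5
n = Σf = 181
Mean = 2877.5 / 181 = 15.8978

15.9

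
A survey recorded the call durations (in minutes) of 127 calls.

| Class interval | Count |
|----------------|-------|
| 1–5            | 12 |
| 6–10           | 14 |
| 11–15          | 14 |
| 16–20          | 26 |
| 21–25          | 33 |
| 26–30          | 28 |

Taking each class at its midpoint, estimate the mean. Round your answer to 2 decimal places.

Midpoints: 3, 8, 13, 18, 23, 28
Σfm = 12×3 + 14×8 + 14×13 + 26×18 + 33×23 + 28×28 = 2341
n = Σf = 127
Mean = 2341 / 127 = 18.4331

18.43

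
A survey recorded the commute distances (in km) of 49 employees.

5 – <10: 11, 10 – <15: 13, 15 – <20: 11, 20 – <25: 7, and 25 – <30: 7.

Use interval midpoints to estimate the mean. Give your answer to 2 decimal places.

16.07

Midpoints: 7.5, 12.5, 17.5, 22.5, 27.5
Σfm = 11×7.5 + 13×12.5 + 11×17.5 + 7×22.5 + 7×27.5 = 787.5
n = Σf = 49
Mean = 787.5 / 49 = 16.0714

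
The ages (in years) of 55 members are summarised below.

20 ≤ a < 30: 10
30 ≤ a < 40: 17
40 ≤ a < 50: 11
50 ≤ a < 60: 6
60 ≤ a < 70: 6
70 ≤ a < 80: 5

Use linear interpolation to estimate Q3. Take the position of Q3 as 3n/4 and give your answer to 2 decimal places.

Cumulative frequencies: 10, 27, 38, 44, 50, 55
n = 55; position = 3n/4 = 41.25.
This falls in the class 50 ≤ a < 60: L = 50, F = 38, f = 6, h = 10.
Upper quartile ≈ 50 + ((41.25 − 38) / 6) × 10 = 55.4167

55.42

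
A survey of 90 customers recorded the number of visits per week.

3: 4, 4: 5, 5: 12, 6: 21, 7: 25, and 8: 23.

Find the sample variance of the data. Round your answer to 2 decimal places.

1.91

Values: 3, 4, 5, 6, 7, 8
n = 90, Σfx = 577, mean = 6.4111
Σfx² = 3869
Σf(x − x̄)² = Σfx² − (Σfx)²/n = 3869 − 577²/90 = 169.7889
Sample variance = 169.7889 / 89 = 1.9077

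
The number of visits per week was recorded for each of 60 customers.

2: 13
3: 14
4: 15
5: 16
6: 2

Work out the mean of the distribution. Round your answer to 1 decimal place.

Values: 2, 3, 4, 5, 6
Σfx = 13×2 + 14×3 + 15×4 + 16×5 + 2×6 = 220
n = Σf = 60
Mean = 220 / 60 = 3.6667

3.7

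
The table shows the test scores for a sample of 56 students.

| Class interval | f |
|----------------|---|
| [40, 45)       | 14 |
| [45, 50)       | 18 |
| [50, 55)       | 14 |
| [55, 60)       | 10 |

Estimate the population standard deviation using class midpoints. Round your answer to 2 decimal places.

Midpoints: 42.5, 47.5, 52.5, 57.5
n = 56, Σfm = 2760, mean = 49.2857
Σfm² = 137550
Σf(m − x̄)² = Σfm² − (Σfm)²/n = 137550 − 2760²/56 = 1521.4286
Population variance = 1521.4286 / 56 = 27.1684
Standard deviation = √27.1684 = 5.2123

5.21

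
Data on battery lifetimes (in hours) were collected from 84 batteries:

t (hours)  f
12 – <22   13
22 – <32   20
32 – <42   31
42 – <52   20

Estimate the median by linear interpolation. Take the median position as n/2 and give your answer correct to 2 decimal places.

Cumulative frequencies: 13, 33, 64, 84
n = 84; position = n/2 = 42.
This falls in the class 32 – <42: L = 32, F = 33, f = 31, h = 10.
Median ≈ 32 + ((42 − 33) / 31) × 10 = 34.9032

34.90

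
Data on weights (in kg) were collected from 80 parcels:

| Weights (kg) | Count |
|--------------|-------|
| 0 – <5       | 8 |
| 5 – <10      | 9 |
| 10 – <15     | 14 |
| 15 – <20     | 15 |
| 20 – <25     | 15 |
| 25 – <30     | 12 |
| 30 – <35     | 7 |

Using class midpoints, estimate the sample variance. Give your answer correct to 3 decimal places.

Midpoints: 2.5, 7.5, 12.5, 17.5, 22.5, 27.5, 32.5
n = 80, Σfm = 1420, mean = 17.7500
Σfm² = 31400
Σf(m − x̄)² = Σfm² − (Σfm)²/n = 31400 − 1420²/80 = 6195.0000
Sample variance = 6195.0000 / 79 = 78.4177

78.418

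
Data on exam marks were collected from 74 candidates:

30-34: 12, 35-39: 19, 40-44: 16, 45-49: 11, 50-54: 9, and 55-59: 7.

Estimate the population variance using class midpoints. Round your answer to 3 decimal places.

Midpoints: 32, 37, 42, 47, 52, 57
n = 74, Σfm = 3143, mean = 42.4730
Σfm² = 137901
Σf(m − x̄)² = Σfm² − (Σfm)²/n = 137901 − 3143²/74 = 4408.4459
Population variance = 4408.4459 / 74 = 59.5736

59.574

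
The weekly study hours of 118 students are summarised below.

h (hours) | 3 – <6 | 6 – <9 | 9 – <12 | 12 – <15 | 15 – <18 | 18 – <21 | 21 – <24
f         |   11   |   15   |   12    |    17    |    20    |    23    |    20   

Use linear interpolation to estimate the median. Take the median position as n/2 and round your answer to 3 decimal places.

Cumulative frequencies: 11, 26, 38, 55, 75, 98, 118
n = 118; position = n/2 = 59.
This falls in the class 15 – <18: L = 15, F = 55, f = 20, h = 3.
Median ≈ 15 + ((59 − 55) / 20) × 3 = 15.6000

15.600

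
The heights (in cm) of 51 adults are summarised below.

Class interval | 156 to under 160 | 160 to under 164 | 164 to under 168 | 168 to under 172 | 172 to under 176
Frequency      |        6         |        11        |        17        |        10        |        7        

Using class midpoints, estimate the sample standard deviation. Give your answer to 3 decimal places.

4.833

Midpoints: 158, 162, 166, 170, 174
n = 51, Σfm = 8470, mean = 166.0784
Σfm² = 1407852
Σf(m − x̄)² = Σfm² − (Σfm)²/n = 1407852 − 8470²/51 = 1167.6863
Sample variance = 1167.6863 / 50 = 23.3537
Standard deviation = √23.3537 = 4.8326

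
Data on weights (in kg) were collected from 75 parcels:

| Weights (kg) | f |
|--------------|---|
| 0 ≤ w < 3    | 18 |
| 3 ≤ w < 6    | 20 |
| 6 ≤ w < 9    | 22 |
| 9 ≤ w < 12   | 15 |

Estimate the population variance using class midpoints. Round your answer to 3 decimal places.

10.150

Midpoints: 1.5, 4.5, 7.5, 10.5
n = 75, Σfm = 439.5, mean = 5.8600
Σfm² = 3336.75
Σf(m − x̄)² = Σfm² − (Σfm)²/n = 3336.75 − 439.5²/75 = 761.2800
Population variance = 761.2800 / 75 = 10.1504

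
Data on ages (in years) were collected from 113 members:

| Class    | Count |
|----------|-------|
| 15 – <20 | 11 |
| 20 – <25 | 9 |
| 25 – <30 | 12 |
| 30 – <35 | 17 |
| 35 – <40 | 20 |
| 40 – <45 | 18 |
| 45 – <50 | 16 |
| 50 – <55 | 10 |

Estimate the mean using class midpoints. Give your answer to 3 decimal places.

36.084

Midpoints: 17.5, 22.5, 27.5, 32.5, 37.5, 42.5, 47.5, 52.5
Σfm = 11×17.5 + 9×22.5 + 12×27.5 + 17×32.5 + 20×37.5 + 18×42.5 + 16×47.5 + 10×52.5 = 4077.5
n = Σf = 113
Mean = 4077.5 / 113 = 36.0841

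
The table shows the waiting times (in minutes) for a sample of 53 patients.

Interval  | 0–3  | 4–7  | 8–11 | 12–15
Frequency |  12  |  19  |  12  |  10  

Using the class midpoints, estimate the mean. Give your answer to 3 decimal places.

7.009

Midpoints: 1.5, 5.5, 9.5, 13.5
Σfm = 12×1.5 + 19×5.5 + 12×9.5 + 10×13.5 = 371.5
n = Σf = 53
Mean = 371.5 / 53 = 7.0094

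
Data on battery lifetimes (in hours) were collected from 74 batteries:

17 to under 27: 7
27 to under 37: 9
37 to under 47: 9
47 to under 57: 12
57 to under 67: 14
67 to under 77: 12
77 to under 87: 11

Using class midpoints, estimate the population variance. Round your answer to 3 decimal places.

Midpoints: 22, 32, 42, 52, 62, 72, 82
n = 74, Σfm = 4078, mean = 55.1081
Σfm² = 250916
Σf(m − x̄)² = Σfm² − (Σfm)²/n = 250916 − 4078²/74 = 26185.1351
Population variance = 26185.1351 / 74 = 353.8532

353.853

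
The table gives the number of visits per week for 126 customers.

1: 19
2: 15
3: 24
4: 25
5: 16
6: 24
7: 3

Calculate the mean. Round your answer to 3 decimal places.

3.698

Values: 1, 2, 3, 4, 5, 6, 7
Σfx = 19×1 + 15×2 + 24×3 + 25×4 + 16×5 + 24×6 + 3×7 = 466
n = Σf = 126
Mean = 466 / 126 = 3.6984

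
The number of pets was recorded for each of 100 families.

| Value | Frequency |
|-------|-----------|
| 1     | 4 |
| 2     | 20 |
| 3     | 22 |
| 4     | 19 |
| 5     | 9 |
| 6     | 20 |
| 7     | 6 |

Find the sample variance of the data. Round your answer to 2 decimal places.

2.83

Values: 1, 2, 3, 4, 5, 6, 7
n = 100, Σfx = 393, mean = 3.9300
Σfx² = 1825
Σf(x − x̄)² = Σfx² − (Σfx)²/n = 1825 − 393²/100 = 280.5100
Sample variance = 280.5100 / 99 = 2.8334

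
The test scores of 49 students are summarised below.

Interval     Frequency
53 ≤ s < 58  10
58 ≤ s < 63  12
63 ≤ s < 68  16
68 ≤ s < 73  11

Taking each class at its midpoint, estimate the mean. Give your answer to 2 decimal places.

63.36

Midpoints: 55.5, 60.5, 65.5, 70.5
Σfm = 10×55.5 + 12×60.5 + 16×65.5 + 11×70.5 = 3104.5
n = Σf = 49
Mean = 3104.5 / 49 = 63.3571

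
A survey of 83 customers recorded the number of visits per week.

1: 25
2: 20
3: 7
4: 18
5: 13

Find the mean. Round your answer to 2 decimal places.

Values: 1, 2, 3, 4, 5
Σfx = 25×1 + 20×2 + 7×3 + 18×4 + 13×5 = 223
n = Σf = 83
Mean = 223 / 83 = 2.6867

2.69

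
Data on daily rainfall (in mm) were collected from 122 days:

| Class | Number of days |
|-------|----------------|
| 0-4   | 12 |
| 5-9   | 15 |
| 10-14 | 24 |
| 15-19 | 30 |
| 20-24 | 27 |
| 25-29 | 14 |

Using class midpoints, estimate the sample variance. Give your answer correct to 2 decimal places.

Midpoints: 2, 7, 12, 17, 22, 27
n = 122, Σfm = 1899, mean = 15.5656
Σfm² = 36183
Σf(m − x̄)² = Σfm² − (Σfm)²/n = 36183 − 1899²/122 = 6623.9754
Sample variance = 6623.9754 / 121 = 54.7436

54.74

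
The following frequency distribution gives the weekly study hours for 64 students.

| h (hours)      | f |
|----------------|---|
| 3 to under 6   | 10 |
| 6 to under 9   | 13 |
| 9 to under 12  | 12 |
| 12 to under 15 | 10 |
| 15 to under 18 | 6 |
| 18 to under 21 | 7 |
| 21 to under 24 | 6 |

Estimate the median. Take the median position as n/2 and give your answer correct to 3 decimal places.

11.250

Cumulative frequencies: 10, 23, 35, 45, 51, 58, 64
n = 64; position = n/2 = 32.
This falls in the class 9 to under 12: L = 9, F = 23, f = 12, h = 3.
Median ≈ 9 + ((32 − 23) / 12) × 3 = 11.2500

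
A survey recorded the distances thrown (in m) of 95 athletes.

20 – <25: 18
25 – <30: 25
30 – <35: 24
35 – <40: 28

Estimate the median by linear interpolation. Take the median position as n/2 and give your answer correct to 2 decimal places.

Cumulative frequencies: 18, 43, 67, 95
n = 95; position = n/2 = 47.5.
This falls in the class 30 – <35: L = 30, F = 43, f = 24, h = 5.
Median ≈ 30 + ((47.5 − 43) / 24) × 5 = 30.9375

30.94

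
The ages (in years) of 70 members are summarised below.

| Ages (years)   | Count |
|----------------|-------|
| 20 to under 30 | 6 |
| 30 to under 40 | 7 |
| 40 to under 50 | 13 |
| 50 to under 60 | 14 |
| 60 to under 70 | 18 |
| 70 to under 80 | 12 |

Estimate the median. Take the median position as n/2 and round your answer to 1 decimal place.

Cumulative frequencies: 6, 13, 26, 40, 58, 70
n = 70; position = n/2 = 35.
This falls in the class 50 to under 60: L = 50, F = 26, f = 14, h = 10.
Median ≈ 50 + ((35 − 26) / 14) × 10 = 56.4286

56.4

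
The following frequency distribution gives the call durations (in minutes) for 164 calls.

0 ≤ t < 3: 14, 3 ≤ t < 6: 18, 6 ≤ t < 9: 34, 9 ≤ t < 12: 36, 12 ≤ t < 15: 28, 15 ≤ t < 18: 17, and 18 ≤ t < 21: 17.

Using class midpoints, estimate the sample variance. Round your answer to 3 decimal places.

Midpoints: 1.5, 4.5, 7.5, 10.5, 13.5, 16.5, 19.5
n = 164, Σfm = 1725, mean = 10.5183
Σfm² = 22473
Σf(m − x̄)² = Σfm² − (Σfm)²/n = 22473 − 1725²/164 = 4328.9451
Sample variance = 4328.9451 / 163 = 26.5579

26.558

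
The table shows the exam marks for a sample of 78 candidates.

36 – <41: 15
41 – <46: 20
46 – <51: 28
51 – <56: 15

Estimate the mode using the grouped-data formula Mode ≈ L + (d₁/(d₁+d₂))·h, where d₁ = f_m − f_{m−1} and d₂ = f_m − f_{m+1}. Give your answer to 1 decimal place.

47.9

Modal class: 46 – <51 (highest frequency 28).
d₁ = 28 − 20 = 8, d₂ = 28 − 15 = 13
Mode ≈ 46 + (8/(8+13)) × 5 = 46 + 1.9048 = 47.9048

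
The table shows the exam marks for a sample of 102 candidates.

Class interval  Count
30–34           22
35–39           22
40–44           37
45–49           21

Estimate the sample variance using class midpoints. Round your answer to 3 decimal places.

Midpoints: 32, 37, 42, 47
n = 102, Σfm = 4059, mean = 39.7941
Σfm² = 164303
Σf(m − x̄)² = Σfm² − (Σfm)²/n = 164303 − 4059²/102 = 2778.6765
Sample variance = 2778.6765 / 101 = 27.5116

27.512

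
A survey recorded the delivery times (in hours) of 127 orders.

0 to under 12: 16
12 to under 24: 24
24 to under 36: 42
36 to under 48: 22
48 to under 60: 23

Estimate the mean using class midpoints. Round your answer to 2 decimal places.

31.13

Midpoints: 6, 18, 30, 42, 54
Σfm = 16×6 + 24×18 + 42×30 + 22×42 + 23×54 = 3954
n = Σf = 127
Mean = 3954 / 127 = 31.1339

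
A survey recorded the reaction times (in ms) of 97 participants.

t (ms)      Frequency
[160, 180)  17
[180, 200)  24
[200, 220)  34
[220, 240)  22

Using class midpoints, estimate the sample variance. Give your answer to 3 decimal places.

Midpoints: 170, 190, 210, 230
n = 97, Σfm = 19650, mean = 202.5773
Σfm² = 4020900
Σf(m − x̄)² = Σfm² − (Σfm)²/n = 4020900 − 19650²/97 = 40255.6701
Sample variance = 40255.6701 / 96 = 419.3299

419.330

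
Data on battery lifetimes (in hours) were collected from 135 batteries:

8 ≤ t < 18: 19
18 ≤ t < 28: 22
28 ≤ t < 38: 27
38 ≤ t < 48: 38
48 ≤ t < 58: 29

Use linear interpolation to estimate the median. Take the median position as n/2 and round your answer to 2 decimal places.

37.81

Cumulative frequencies: 19, 41, 68, 106, 135
n = 135; position = n/2 = 67.5.
This falls in the class 28 ≤ t < 38: L = 28, F = 41, f = 27, h = 10.
Median ≈ 28 + ((67.5 − 41) / 27) × 10 = 37.8148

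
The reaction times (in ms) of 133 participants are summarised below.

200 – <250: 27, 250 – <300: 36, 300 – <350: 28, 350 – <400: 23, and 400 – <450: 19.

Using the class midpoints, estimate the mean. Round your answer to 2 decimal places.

Midpoints: 225, 275, 325, 375, 425
Σfm = 27×225 + 36×275 + 28×325 + 23×375 + 19×425 = 41775
n = Σf = 133
Mean = 41775 / 133 = 314.0977

314.10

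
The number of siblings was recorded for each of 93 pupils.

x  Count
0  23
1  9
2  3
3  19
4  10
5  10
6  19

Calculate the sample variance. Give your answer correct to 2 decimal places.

Values: 0, 1, 2, 3, 4, 5, 6
n = 93, Σfx = 276, mean = 2.9677
Σfx² = 1286
Σf(x − x̄)² = Σfx² − (Σfx)²/n = 1286 − 276²/93 = 466.9032
Sample variance = 466.9032 / 92 = 5.0750

5.08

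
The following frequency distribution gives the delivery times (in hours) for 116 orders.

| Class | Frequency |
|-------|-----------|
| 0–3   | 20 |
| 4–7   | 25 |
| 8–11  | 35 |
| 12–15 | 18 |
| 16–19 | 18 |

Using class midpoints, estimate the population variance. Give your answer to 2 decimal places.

26.75

Midpoints: 1.5, 5.5, 9.5, 13.5, 17.5
n = 116, Σfm = 1058, mean = 9.1207
Σfm² = 12753
Σf(m − x̄)² = Σfm² − (Σfm)²/n = 12753 − 1058²/116 = 3103.3103
Population variance = 3103.3103 / 116 = 26.7527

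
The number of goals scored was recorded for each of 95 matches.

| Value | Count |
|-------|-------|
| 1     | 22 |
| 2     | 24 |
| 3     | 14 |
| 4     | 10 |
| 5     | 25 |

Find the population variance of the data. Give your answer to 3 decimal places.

2.330

Values: 1, 2, 3, 4, 5
n = 95, Σfx = 277, mean = 2.9158
Σfx² = 1029
Σf(x − x̄)² = Σfx² − (Σfx)²/n = 1029 − 277²/95 = 221.3263
Population variance = 221.3263 / 95 = 2.3298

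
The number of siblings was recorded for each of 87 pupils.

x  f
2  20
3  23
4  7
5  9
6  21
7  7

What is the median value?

Cumulative frequencies: 20, 43, 50, 59, 80, 87
n = 87, so the median is the value in position (n+1)/2 = 44.
Position 44 falls at value 4.

4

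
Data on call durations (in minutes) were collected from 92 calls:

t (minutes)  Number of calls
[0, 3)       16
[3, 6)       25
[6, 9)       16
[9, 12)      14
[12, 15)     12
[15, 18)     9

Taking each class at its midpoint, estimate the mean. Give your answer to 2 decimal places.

7.76

Midpoints: 1.5, 4.5, 7.5, 10.5, 13.5, 16.5
Σfm = 16×1.5 + 25×4.5 + 16×7.5 + 14×10.5 + 12×13.5 + 9×16.5 = 714
n = Σf = 92
Mean = 714 / 92 = 7.7609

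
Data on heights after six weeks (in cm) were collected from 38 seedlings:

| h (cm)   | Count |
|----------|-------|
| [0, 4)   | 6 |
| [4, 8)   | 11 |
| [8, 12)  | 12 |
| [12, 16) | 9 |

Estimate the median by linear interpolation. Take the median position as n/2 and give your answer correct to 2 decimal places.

Cumulative frequencies: 6, 17, 29, 38
n = 38; position = n/2 = 19.
This falls in the class [8, 12): L = 8, F = 17, f = 12, h = 4.
Median ≈ 8 + ((19 − 17) / 12) × 4 = 8.6667

8.67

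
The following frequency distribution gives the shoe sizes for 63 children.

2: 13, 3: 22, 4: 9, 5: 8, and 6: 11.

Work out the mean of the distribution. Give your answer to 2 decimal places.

Values: 2, 3, 4, 5, 6
Σfx = 13×2 + 22×3 + 9×4 + 8×5 + 11×6 = 234
n = Σf = 63
Mean = 234 / 63 = 3.7143

3.71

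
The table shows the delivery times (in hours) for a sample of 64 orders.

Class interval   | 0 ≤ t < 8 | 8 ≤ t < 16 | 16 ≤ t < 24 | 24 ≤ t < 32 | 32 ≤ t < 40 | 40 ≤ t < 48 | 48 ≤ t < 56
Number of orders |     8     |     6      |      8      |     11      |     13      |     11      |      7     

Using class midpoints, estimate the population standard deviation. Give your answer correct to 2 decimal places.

14.89

Midpoints: 4, 12, 20, 28, 36, 44, 52
n = 64, Σfm = 1888, mean = 29.5000
Σfm² = 69888
Σf(m − x̄)² = Σfm² − (Σfm)²/n = 69888 − 1888²/64 = 14192.0000
Population variance = 14192.0000 / 64 = 221.7500
Standard deviation = √221.7500 = 14.8913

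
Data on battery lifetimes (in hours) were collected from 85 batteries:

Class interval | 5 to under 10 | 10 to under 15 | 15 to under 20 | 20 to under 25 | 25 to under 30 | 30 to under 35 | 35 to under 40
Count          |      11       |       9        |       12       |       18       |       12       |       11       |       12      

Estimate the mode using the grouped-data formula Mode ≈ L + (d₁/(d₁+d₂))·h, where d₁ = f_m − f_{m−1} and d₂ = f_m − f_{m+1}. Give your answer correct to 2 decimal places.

22.50

Modal class: 20 to under 25 (highest frequency 18).
d₁ = 18 − 12 = 6, d₂ = 18 − 12 = 6
Mode ≈ 20 + (6/(6+6)) × 5 = 20 + 2.5000 = 22.5000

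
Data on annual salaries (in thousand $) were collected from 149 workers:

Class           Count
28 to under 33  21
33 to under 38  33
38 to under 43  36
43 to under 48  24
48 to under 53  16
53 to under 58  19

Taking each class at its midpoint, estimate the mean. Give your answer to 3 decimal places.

Midpoints: 30.5, 35.5, 40.5, 45.5, 50.5, 55.5
Σfm = 21×30.5 + 33×35.5 + 36×40.5 + 24×45.5 + 16×50.5 + 19×55.5 = 6224.5
n = Σf = 149
Mean = 6224.5 / 149 = 41.7752

41.775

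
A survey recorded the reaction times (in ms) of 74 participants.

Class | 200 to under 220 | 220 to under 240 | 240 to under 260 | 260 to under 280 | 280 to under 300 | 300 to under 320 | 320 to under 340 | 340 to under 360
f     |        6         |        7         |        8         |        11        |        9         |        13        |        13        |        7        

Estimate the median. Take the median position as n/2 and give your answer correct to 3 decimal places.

Cumulative frequencies: 6, 13, 21, 32, 41, 54, 67, 74
n = 74; position = n/2 = 37.
This falls in the class 280 to under 300: L = 280, F = 32, f = 9, h = 20.
Median ≈ 280 + ((37 − 32) / 9) × 20 = 291.1111

291.111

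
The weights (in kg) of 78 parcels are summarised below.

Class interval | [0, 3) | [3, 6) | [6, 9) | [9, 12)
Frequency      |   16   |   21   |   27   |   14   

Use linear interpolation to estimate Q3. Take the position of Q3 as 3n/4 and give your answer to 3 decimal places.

8.389

Cumulative frequencies: 16, 37, 64, 78
n = 78; position = 3n/4 = 58.5.
This falls in the class [6, 9): L = 6, F = 37, f = 27, h = 3.
Upper quartile ≈ 6 + ((58.5 − 37) / 27) × 3 = 8.3889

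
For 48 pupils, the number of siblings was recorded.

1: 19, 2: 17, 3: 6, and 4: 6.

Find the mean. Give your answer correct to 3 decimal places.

Values: 1, 2, 3, 4
Σfx = 19×1 + 17×2 + 6×3 + 6×4 = 95
n = Σf = 48
Mean = 95 / 48 = 1.9792

1.979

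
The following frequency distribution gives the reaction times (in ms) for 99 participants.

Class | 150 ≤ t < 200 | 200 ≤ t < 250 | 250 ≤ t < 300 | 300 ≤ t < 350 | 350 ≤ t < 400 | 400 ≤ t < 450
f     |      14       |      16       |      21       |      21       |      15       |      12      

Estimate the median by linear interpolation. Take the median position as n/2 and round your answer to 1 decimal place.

Cumulative frequencies: 14, 30, 51, 72, 87, 99
n = 99; position = n/2 = 49.5.
This falls in the class 250 ≤ t < 300: L = 250, F = 30, f = 21, h = 50.
Median ≈ 250 + ((49.5 − 30) / 21) × 50 = 296.4286

296.4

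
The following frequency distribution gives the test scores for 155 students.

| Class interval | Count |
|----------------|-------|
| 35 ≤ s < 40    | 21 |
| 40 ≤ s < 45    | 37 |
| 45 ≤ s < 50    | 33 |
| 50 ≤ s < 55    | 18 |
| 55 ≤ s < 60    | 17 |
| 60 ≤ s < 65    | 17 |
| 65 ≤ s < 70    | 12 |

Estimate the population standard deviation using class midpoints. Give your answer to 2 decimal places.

9.15

Midpoints: 37.5, 42.5, 47.5, 52.5, 57.5, 62.5, 67.5
n = 155, Σfm = 7722.5, mean = 49.8226
Σfm² = 397718.75
Σf(m − x̄)² = Σfm² − (Σfm)²/n = 397718.75 − 7722.5²/155 = 12963.8710
Population variance = 12963.8710 / 155 = 83.6379
Standard deviation = √83.6379 = 9.1454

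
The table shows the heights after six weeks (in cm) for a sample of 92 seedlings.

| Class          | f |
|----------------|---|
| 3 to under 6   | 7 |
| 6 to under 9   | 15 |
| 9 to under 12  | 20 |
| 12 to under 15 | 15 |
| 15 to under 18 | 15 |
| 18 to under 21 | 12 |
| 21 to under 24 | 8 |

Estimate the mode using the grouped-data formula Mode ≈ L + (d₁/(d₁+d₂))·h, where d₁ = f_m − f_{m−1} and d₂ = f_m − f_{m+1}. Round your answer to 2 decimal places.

10.50

Modal class: 9 to under 12 (highest frequency 20).
d₁ = 20 − 15 = 5, d₂ = 20 − 15 = 5
Mode ≈ 9 + (5/(5+5)) × 3 = 9 + 1.5000 = 10.5000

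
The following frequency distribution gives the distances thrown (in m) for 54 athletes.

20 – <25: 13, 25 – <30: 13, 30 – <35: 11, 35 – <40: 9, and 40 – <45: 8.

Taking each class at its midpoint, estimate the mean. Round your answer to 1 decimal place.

31.2

Midpoints: 22.5, 27.5, 32.5, 37.5, 42.5
Σfm = 13×22.5 + 13×27.5 + 11×32.5 + 9×37.5 + 8×42.5 = 1685
n = Σf = 54
Mean = 1685 / 54 = 31.2037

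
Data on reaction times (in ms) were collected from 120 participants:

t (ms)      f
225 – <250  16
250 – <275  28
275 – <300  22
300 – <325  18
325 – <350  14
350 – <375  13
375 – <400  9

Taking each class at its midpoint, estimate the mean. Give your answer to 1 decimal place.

Midpoints: 237.5, 262.5, 287.5, 312.5, 337.5, 362.5, 387.5
Σfm = 16×237.5 + 28×262.5 + 22×287.5 + 18×312.5 + 14×337.5 + 13×362.5 + 9×387.5 = 36025
n = Σf = 120
Mean = 36025 / 120 = 300.2083

300.2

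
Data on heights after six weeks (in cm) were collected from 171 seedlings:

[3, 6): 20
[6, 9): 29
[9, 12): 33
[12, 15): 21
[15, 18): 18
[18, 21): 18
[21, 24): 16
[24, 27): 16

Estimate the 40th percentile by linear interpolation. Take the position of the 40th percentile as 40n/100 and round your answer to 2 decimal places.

Cumulative frequencies: 20, 49, 82, 103, 121, 139, 155, 171
n = 171; position = 40n/100 = 68.4.
This falls in the class [9, 12): L = 9, F = 49, f = 33, h = 3.
40th percentile ≈ 9 + ((68.4 − 49) / 33) × 3 = 10.7636

10.76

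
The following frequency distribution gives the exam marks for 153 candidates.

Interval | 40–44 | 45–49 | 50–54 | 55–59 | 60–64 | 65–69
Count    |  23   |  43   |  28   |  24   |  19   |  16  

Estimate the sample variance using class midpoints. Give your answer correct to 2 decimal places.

61.86

Midpoints: 42, 47, 52, 57, 62, 67
n = 153, Σfm = 8061, mean = 52.6863
Σfm² = 434107
Σf(m − x̄)² = Σfm² − (Σfm)²/n = 434107 − 8061²/153 = 9402.9412
Sample variance = 9402.9412 / 152 = 61.8615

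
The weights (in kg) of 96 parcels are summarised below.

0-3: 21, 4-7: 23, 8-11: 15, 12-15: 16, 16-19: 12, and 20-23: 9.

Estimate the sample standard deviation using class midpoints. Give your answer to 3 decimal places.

Midpoints: 1.5, 5.5, 9.5, 13.5, 17.5, 21.5
n = 96, Σfm = 920, mean = 9.5833
Σfm² = 12848
Σf(m − x̄)² = Σfm² − (Σfm)²/n = 12848 − 920²/96 = 4031.3333
Sample variance = 4031.3333 / 95 = 42.4351
Standard deviation = √42.4351 = 6.5142

6.514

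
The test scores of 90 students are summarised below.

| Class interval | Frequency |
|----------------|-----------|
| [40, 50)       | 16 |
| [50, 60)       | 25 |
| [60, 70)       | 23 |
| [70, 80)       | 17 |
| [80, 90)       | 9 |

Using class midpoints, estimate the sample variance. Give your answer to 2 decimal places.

Midpoints: 45, 55, 65, 75, 85
n = 90, Σfm = 5630, mean = 62.5556
Σfm² = 365850
Σf(m − x̄)² = Σfm² − (Σfm)²/n = 365850 − 5630²/90 = 13662.2222
Sample variance = 13662.2222 / 89 = 153.5081

153.51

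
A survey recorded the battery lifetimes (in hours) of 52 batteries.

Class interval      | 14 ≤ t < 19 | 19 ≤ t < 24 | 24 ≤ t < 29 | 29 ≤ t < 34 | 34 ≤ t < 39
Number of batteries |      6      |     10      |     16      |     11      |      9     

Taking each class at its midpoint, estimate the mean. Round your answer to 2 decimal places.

Midpoints: 16.5, 21.5, 26.5, 31.5, 36.5
Σfm = 6×16.5 + 10×21.5 + 16×26.5 + 11×31.5 + 9×36.5 = 1413
n = Σf = 52
Mean = 1413 / 52 = 27.1731

27.17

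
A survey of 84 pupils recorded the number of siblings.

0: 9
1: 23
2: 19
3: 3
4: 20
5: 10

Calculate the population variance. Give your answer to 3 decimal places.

2.617

Values: 0, 1, 2, 3, 4, 5
n = 84, Σfx = 200, mean = 2.3810
Σfx² = 696
Σf(x − x̄)² = Σfx² − (Σfx)²/n = 696 − 200²/84 = 219.8095
Population variance = 219.8095 / 84 = 2.6168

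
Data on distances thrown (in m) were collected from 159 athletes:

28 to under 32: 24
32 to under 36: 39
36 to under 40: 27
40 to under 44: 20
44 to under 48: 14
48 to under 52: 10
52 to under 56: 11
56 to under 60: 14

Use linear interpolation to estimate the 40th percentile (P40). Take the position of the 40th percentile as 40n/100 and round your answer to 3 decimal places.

Cumulative frequencies: 24, 63, 90, 110, 124, 134, 145, 159
n = 159; position = 40n/100 = 63.6.
This falls in the class 36 to under 40: L = 36, F = 63, f = 27, h = 4.
40th percentile ≈ 36 + ((63.6 − 63) / 27) × 4 = 36.0889

36.089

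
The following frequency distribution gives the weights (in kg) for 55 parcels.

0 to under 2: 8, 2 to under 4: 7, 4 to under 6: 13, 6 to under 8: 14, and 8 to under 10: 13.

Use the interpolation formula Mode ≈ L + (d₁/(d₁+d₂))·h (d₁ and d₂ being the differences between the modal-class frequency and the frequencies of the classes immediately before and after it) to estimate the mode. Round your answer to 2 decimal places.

7.00

Modal class: 6 to under 8 (highest frequency 14).
d₁ = 14 − 13 = 1, d₂ = 14 − 13 = 1
Mode ≈ 6 + (1/(1+1)) × 2 = 6 + 1.0000 = 7.0000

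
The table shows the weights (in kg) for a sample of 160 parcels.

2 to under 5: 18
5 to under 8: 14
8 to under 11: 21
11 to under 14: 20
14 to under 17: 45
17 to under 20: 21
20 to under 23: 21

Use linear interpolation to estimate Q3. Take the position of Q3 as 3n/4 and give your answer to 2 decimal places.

17.29

Cumulative frequencies: 18, 32, 53, 73, 118, 139, 160
n = 160; position = 3n/4 = 120.
This falls in the class 17 to under 20: L = 17, F = 118, f = 21, h = 3.
Upper quartile ≈ 17 + ((120 − 118) / 21) × 3 = 17.2857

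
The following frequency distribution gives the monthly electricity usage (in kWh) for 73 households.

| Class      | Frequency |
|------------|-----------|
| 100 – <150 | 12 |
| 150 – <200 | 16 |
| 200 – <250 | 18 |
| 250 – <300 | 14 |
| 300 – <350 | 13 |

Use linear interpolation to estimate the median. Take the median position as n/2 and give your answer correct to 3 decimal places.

Cumulative frequencies: 12, 28, 46, 60, 73
n = 73; position = n/2 = 36.5.
This falls in the class 200 – <250: L = 200, F = 28, f = 18, h = 50.
Median ≈ 200 + ((36.5 − 28) / 18) × 50 = 223.6111

223.611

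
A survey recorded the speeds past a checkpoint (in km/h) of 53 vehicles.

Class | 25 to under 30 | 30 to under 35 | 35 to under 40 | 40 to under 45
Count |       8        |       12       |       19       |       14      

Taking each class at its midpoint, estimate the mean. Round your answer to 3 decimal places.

Midpoints: 27.5, 32.5, 37.5, 42.5
Σfm = 8×27.5 + 12×32.5 + 19×37.5 + 14×42.5 = 1917.5
n = Σf = 53
Mean = 1917.5 / 53 = 36.1792

36.179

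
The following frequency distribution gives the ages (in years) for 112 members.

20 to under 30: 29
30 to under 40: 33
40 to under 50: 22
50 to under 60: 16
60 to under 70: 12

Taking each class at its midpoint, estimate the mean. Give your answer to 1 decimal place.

Midpoints: 25, 35, 45, 55, 65
Σfm = 29×25 + 33×35 + 22×45 + 16×55 + 12×65 = 4530
n = Σf = 112
Mean = 4530 / 112 = 40.4464

40.4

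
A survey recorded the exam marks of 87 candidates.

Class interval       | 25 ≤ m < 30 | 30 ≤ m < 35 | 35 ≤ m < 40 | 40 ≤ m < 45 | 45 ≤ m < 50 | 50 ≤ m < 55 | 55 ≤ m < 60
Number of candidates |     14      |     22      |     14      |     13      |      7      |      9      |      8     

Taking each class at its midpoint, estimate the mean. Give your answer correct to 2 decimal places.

39.57

Midpoints: 27.5, 32.5, 37.5, 42.5, 47.5, 52.5, 57.5
Σfm = 14×27.5 + 22×32.5 + 14×37.5 + 13×42.5 + 7×47.5 + 9×52.5 + 8×57.5 = 3442.5
n = Σf = 87
Mean = 3442.5 / 87 = 39.5690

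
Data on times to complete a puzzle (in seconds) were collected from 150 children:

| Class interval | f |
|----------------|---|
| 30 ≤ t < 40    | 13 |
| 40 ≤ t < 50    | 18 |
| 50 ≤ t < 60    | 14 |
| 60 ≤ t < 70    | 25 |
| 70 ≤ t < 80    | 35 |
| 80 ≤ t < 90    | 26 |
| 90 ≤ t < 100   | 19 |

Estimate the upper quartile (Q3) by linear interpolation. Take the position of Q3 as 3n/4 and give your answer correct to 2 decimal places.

Cumulative frequencies: 13, 31, 45, 70, 105, 131, 150
n = 150; position = 3n/4 = 112.5.
This falls in the class 80 ≤ t < 90: L = 80, F = 105, f = 26, h = 10.
Upper quartile ≈ 80 + ((112.5 − 105) / 26) × 10 = 82.8846

82.88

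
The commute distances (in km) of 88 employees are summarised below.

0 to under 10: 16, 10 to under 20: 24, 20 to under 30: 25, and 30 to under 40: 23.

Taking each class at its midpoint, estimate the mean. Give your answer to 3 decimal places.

21.250

Midpoints: 5, 15, 25, 35
Σfm = 16×5 + 24×15 + 25×25 + 23×35 = 1870
n = Σf = 88
Mean = 1870 / 88 = 21.2500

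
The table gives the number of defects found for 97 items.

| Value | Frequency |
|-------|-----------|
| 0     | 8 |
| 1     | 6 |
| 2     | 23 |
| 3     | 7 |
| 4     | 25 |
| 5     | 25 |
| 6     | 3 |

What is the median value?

4

Cumulative frequencies: 8, 14, 37, 44, 69, 94, 97
n = 97, so the median is the value in position (n+1)/2 = 49.
Position 49 falls at value 4.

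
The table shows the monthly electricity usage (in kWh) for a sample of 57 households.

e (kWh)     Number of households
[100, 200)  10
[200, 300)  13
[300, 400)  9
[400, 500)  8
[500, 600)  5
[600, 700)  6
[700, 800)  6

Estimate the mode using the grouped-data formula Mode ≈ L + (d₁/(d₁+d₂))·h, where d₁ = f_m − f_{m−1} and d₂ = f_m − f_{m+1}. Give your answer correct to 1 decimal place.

242.9

Modal class: [200, 300) (highest frequency 13).
d₁ = 13 − 10 = 3, d₂ = 13 − 9 = 4
Mode ≈ 200 + (3/(3+4)) × 100 = 200 + 42.8571 = 242.8571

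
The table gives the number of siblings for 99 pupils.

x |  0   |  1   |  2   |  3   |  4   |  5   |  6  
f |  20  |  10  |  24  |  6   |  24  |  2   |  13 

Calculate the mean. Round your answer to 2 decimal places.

Values: 0, 1, 2, 3, 4, 5, 6
Σfx = 20×0 + 10×1 + 24×2 + 6×3 + 24×4 + 2×5 + 13×6 = 260
n = Σf = 99
Mean = 260 / 99 = 2.6263

2.63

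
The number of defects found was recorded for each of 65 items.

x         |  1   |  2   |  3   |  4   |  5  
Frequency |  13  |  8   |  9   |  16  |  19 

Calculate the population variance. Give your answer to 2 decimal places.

Values: 1, 2, 3, 4, 5
n = 65, Σfx = 215, mean = 3.3077
Σfx² = 857
Σf(x − x̄)² = Σfx² − (Σfx)²/n = 857 − 215²/65 = 145.8462
Population variance = 145.8462 / 65 = 2.2438

2.24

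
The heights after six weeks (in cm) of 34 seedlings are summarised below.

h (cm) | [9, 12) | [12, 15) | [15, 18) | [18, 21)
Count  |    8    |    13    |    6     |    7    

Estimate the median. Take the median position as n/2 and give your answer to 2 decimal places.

Cumulative frequencies: 8, 21, 27, 34
n = 34; position = n/2 = 17.
This falls in the class [12, 15): L = 12, F = 8, f = 13, h = 3.
Median ≈ 12 + ((17 − 8) / 13) × 3 = 14.0769

14.08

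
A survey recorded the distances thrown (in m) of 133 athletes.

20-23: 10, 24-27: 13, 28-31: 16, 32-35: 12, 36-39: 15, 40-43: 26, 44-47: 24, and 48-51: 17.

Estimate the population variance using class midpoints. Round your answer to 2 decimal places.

Midpoints: 21.5, 25.5, 29.5, 33.5, 37.5, 41.5, 45.5, 49.5
n = 133, Σfm = 4995.5, mean = 37.5602
Σfm² = 197679.25
Σf(m − x̄)² = Σfm² − (Σfm)²/n = 197679.25 − 4995.5²/133 = 10047.5188
Population variance = 10047.5188 / 133 = 75.5453

75.55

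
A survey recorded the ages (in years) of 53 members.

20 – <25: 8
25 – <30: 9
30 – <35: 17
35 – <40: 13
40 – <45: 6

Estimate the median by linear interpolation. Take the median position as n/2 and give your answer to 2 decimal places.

Cumulative frequencies: 8, 17, 34, 47, 53
n = 53; position = n/2 = 26.5.
This falls in the class 30 – <35: L = 30, F = 17, f = 17, h = 5.
Median ≈ 30 + ((26.5 − 17) / 17) × 5 = 32.7941

32.79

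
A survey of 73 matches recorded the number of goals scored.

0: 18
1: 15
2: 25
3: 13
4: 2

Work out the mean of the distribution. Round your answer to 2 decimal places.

1.53

Values: 0, 1, 2, 3, 4
Σfx = 18×0 + 15×1 + 25×2 + 13×3 + 2×4 = 112
n = Σf = 73
Mean = 112 / 73 = 1.5342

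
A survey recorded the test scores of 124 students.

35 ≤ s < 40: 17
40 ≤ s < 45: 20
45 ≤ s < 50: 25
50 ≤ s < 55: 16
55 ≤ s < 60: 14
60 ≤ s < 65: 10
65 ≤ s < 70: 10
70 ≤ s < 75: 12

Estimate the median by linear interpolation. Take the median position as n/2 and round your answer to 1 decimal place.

50.0

Cumulative frequencies: 17, 37, 62, 78, 92, 102, 112, 124
n = 124; position = n/2 = 62.
This falls in the class 45 ≤ s < 50: L = 45, F = 37, f = 25, h = 5.
Median ≈ 45 + ((62 − 37) / 25) × 5 = 50.0000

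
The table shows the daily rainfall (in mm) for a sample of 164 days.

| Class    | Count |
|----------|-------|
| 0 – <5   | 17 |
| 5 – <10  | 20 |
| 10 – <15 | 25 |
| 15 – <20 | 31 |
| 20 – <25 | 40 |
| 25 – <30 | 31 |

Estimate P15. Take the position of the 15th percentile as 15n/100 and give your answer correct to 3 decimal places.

6.900

Cumulative frequencies: 17, 37, 62, 93, 133, 164
n = 164; position = 15n/100 = 24.6.
This falls in the class 5 – <10: L = 5, F = 17, f = 20, h = 5.
15th percentile ≈ 5 + ((24.6 − 17) / 20) × 5 = 6.9000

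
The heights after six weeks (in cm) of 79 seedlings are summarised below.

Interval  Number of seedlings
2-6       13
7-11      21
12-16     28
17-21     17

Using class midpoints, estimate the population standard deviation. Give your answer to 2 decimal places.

4.99

Midpoints: 4, 9, 14, 19
n = 79, Σfm = 956, mean = 12.1013
Σfm² = 13534
Σf(m − x̄)² = Σfm² − (Σfm)²/n = 13534 − 956²/79 = 1965.1899
Population variance = 1965.1899 / 79 = 24.8758
Standard deviation = √24.8758 = 4.9876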